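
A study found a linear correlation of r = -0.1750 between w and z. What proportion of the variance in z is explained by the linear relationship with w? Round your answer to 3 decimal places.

0.031

r² = (-0.1750)² = 0.031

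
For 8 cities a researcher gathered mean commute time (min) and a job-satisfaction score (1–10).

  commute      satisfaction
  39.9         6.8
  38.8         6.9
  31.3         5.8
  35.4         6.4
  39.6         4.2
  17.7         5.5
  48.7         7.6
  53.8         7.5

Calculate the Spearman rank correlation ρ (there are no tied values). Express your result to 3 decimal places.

0.690

Rank commute: 6, 4, 2, 3, 5, 1, 7, 8
Rank satisfaction: 5, 6, 3, 4, 1, 2, 8, 7
d = rank(commute) − rank(satisfaction): 1, -2, -1, -1, 4, -1, -1, 1; Σd² = 26
ρ = 1 − 6Σd² / [n(n²−1)] = 1 − 6×26 / (8×63) = 1 − 156/504 ≈ 0.690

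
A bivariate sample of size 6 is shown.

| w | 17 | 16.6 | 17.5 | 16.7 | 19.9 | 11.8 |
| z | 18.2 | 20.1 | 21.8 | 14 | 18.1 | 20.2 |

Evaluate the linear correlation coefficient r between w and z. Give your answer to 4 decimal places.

n = 6, Σw = 99.5, Σz = 112.4, Σw² = 1684.95, Σz² = 2142.14, Σwz = 1856.91
nΣwz − ΣwΣz = 11141.46 − 11183.8 = -42.34
nΣw² − (Σw)² = 10109.7 − 9900.25 = 209.45; nΣz² − (Σz)² = 12852.84 − 12633.76 = 219.08
r = -42.34 / √(209.45 × 219.08) = -42.34 / 214.2109 ≈ -0.1977

-0.1977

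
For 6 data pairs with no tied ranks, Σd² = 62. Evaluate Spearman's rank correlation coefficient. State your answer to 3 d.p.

ρ = 1 − 6Σd² / [n(n²−1)] = 1 − 6×62 / (6×35)
  = 1 − 372/210 = 1 − 1.7714 ≈ -0.771

-0.771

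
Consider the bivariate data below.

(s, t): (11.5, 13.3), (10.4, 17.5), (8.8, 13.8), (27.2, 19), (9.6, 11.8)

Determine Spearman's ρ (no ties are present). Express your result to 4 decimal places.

0.5000

Rank s: 4, 3, 1, 5, 2
Rank t: 2, 4, 3, 5, 1
d = rank(s) − rank(t): 2, -1, -2, 0, 1; Σd² = 10
ρ = 1 − 6Σd² / [n(n²−1)] = 1 − 6×10 / (5×24) = 1 − 60/120 ≈ 0.5000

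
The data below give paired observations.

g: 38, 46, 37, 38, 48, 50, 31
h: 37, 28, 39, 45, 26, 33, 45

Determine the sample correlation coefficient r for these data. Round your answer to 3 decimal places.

n = 7, Σg = 288, Σh = 253, Σg² = 12138, Σh² = 9489, Σgh = 10140
nΣgh − ΣgΣh = 70980 − 72864 = -1884
nΣg² − (Σg)² = 84966 − 82944 = 2022; nΣh² − (Σh)² = 66423 − 64009 = 2414
r = -1884 / √(2022 × 2414) = -1884 / 2209.3230 ≈ -0.853

-0.853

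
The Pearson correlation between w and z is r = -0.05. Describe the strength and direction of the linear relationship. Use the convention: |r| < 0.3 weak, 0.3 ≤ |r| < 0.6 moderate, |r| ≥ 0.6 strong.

r = -0.05 < 0 so the relationship is negative.
|r| = 0.05, which falls in the weak range.

weak negative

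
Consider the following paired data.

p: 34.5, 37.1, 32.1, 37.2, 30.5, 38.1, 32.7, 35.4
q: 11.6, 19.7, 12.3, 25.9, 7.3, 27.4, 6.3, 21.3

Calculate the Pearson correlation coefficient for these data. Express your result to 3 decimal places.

n = 8, Σp = 277.6, Σq = 131.8, Σp² = 9685.22, Σq² = 2642.18, Σpq = 4716
nΣpq − ΣpΣq = 37728 − 36587.68 = 1140.32
nΣp² − (Σp)² = 77481.76 − 77061.76 = 420; nΣq² − (Σq)² = 21137.44 − 17371.24 = 3766.2
r = 1140.32 / √(420 × 3766.2) = 1140.32 / 1257.6979 ≈ 0.907

0.907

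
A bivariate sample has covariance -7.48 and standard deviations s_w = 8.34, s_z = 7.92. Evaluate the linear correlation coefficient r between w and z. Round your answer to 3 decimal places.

-0.113

r = Cov(w,z) / (s_w · s_z) = -7.48 / (8.34 × 7.92)
  = -7.48 / 66.0528 ≈ -0.113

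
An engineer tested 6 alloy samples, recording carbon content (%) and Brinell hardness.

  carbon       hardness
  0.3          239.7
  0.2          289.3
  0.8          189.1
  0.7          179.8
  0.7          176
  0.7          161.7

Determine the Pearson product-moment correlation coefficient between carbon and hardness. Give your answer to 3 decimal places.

n = 6, Σx = 3.4, Σy = 1235.6, Σx² = 2.24, Σy² = 266360.32, Σxy = 643.3
nΣxy − ΣxΣy = 3859.8 − 4201.04 = -341.24
nΣx² − (Σx)² = 13.44 − 11.56 = 1.88; nΣy² − (Σy)² = 1598161.92 − 1526707.36 = 71454.56
r = -341.24 / √(1.88 × 71454.56) = -341.24 / 366.5168 ≈ -0.931

-0.931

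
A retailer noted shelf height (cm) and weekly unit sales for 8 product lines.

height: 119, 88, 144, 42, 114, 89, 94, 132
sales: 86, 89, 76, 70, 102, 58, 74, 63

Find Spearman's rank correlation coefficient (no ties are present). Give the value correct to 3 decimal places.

0.095

Rank height: 6, 2, 8, 1, 5, 3, 4, 7
Rank sales: 6, 7, 5, 3, 8, 1, 4, 2
d = rank(height) − rank(sales): 0, -5, 3, -2, -3, 2, 0, 5; Σd² = 76
ρ = 1 − 6Σd² / [n(n²−1)] = 1 − 6×76 / (8×63) = 1 − 456/504 ≈ 0.095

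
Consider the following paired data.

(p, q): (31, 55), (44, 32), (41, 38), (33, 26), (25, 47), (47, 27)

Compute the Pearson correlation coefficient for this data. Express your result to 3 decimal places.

n = 6, Σp = 221, Σq = 225, Σp² = 8501, Σq² = 9107, Σpq = 7973
nΣpq − ΣpΣq = 47838 − 49725 = -1887
nΣp² − (Σp)² = 51006 − 48841 = 2165; nΣq² − (Σq)² = 54642 − 50625 = 4017
r = -1887 / √(2165 × 4017) = -1887 / 2949.0346 ≈ -0.640

-0.640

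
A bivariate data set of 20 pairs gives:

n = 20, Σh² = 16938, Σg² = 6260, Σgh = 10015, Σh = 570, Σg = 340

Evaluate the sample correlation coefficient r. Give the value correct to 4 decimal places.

r = (nΣgh − ΣgΣh) / √[(nΣg² − (Σg)²)(nΣh² − (Σh)²)]
Numerator: 20×10015 − 340×570 = 6500
Denominator: √[(125200 − 115600)(338760 − 324900)] = √[9600 × 13860] = 11534.9902
r = 6500 / 11534.9902 ≈ 0.5635

0.5635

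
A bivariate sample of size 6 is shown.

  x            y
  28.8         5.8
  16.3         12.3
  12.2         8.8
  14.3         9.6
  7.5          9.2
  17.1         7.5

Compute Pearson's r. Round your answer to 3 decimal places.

-0.560

n = 6, Σx = 96.2, Σy = 53.2, Σx² = 1797.12, Σy² = 495.42, Σxy = 809.42
nΣxy − ΣxΣy = 4856.52 − 5117.84 = -261.32
nΣx² − (Σx)² = 10782.72 − 9254.44 = 1528.28; nΣy² − (Σy)² = 2972.52 − 2830.24 = 142.28
r = -261.32 / √(1528.28 × 142.28) = -261.32 / 466.3086 ≈ -0.560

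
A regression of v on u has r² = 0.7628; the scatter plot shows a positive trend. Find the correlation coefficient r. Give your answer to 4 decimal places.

0.8734

|r| = √0.7628 = 0.8734
The association is positive, so r = 0.8734.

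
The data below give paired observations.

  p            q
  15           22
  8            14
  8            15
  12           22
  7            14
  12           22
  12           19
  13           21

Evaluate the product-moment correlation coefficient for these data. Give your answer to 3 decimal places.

n = 8, Σp = 87, Σq = 149, Σp² = 1003, Σq² = 2871, Σpq = 1689
nΣpq − ΣpΣq = 13512 − 12963 = 549
nΣp² − (Σp)² = 8024 − 7569 = 455; nΣq² − (Σq)² = 22968 − 22201 = 767
r = 549 / √(455 × 767) = 549 / 590.7495 ≈ 0.929

0.929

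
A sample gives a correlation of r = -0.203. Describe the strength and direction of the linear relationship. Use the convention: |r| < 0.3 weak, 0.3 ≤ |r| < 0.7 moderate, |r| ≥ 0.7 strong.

r = -0.203 < 0 so the relationship is negative.
|r| = 0.203, which falls in the weak range.

weak negative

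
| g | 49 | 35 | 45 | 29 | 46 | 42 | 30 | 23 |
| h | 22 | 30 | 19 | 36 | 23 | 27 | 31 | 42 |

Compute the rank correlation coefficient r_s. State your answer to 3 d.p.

Rank g: 8, 4, 6, 2, 7, 5, 3, 1
Rank h: 2, 5, 1, 7, 3, 4, 6, 8
d = rank(g) − rank(h): 6, -1, 5, -5, 4, 1, -3, -7; Σd² = 162
ρ = 1 − 6Σd² / [n(n²−1)] = 1 − 6×162 / (8×63) = 1 − 972/504 ≈ -0.929

-0.929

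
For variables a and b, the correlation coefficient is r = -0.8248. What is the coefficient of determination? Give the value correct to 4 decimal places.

0.6803

r² = (-0.8248)² = 0.6803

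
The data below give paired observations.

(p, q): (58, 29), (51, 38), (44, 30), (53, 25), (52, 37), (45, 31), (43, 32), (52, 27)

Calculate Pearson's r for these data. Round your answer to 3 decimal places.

-0.144

n = 8, Σp = 398, Σq = 249, Σp² = 19992, Σq² = 7893, Σpq = 12364
nΣpq − ΣpΣq = 98912 − 99102 = -190
nΣp² − (Σp)² = 159936 − 158404 = 1532; nΣq² − (Σq)² = 63144 − 62001 = 1143
r = -190 / √(1532 × 1143) = -190 / 1323.2823 ≈ -0.144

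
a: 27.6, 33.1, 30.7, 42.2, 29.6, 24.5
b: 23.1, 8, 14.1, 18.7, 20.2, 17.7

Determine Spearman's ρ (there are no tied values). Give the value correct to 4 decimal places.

-0.3714

Rank a: 2, 5, 4, 6, 3, 1
Rank b: 6, 1, 2, 4, 5, 3
d = rank(a) − rank(b): -4, 4, 2, 2, -2, -2; Σd² = 48
ρ = 1 − 6Σd² / [n(n²−1)] = 1 − 6×48 / (6×35) = 1 − 288/210 ≈ -0.3714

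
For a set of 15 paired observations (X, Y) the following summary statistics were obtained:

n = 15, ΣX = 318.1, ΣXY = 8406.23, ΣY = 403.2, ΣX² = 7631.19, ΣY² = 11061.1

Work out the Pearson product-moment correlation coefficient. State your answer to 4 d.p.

-0.3247

r = (nΣXY − ΣXΣY) / √[(nΣX² − (ΣX)²)(nΣY² − (ΣY)²)]
Numerator: 15×8406.23 − 318.1×403.2 = -2164.47
Denominator: √[(114467.85 − 101187.61)(165916.5 − 162570.24)] = √[13280.24 × 3346.26] = 6666.2685
r = -2164.47 / 6666.2685 ≈ -0.3247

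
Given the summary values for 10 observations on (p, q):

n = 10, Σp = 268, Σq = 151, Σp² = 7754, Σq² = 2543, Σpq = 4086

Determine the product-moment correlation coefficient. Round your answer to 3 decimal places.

r = (nΣpq − ΣpΣq) / √[(nΣp² − (Σp)²)(nΣq² − (Σq)²)]
Numerator: 10×4086 − 268×151 = 392
Denominator: √[(77540 − 71824)(25430 − 22801)] = √[5716 × 2629] = 3876.5144
r = 392 / 3876.5144 ≈ 0.101

0.101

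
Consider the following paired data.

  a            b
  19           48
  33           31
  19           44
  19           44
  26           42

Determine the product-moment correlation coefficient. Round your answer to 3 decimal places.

-0.932

n = 5, Σa = 116, Σb = 209, Σa² = 2848, Σb² = 8901, Σab = 4699
nΣab − ΣaΣb = 23495 − 24244 = -749
nΣa² − (Σa)² = 14240 − 13456 = 784; nΣb² − (Σb)² = 44505 − 43681 = 824
r = -749 / √(784 × 824) = -749 / 803.7512 ≈ -0.932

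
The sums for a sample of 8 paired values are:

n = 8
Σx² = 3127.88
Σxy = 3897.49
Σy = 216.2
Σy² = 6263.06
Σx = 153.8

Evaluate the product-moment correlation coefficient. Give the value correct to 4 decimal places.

-0.9658

r = (nΣxy − ΣxΣy) / √[(nΣx² − (Σx)²)(nΣy² − (Σy)²)]
Numerator: 8×3897.49 − 153.8×216.2 = -2071.64
Denominator: √[(25023.04 − 23654.44)(50104.48 − 46742.44)] = √[1368.6 × 3362.04] = 2145.0613
r = -2071.64 / 2145.0613 ≈ -0.9658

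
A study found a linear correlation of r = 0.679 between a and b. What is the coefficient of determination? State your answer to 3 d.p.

0.461

r² = (0.679)² = 0.461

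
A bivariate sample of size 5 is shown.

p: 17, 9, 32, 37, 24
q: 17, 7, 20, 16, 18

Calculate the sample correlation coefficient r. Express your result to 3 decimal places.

0.705

n = 5, Σp = 119, Σq = 78, Σp² = 3339, Σq² = 1318, Σpq = 2016
nΣpq − ΣpΣq = 10080 − 9282 = 798
nΣp² − (Σp)² = 16695 − 14161 = 2534; nΣq² − (Σq)² = 6590 − 6084 = 506
r = 798 / √(2534 × 506) = 798 / 1132.3445 ≈ 0.705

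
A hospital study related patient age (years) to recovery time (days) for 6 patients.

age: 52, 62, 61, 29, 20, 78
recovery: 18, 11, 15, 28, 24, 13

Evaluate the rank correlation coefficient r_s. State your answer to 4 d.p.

Rank age: 3, 5, 4, 2, 1, 6
Rank recovery: 4, 1, 3, 6, 5, 2
d = rank(age) − rank(recovery): -1, 4, 1, -4, -4, 4; Σd² = 66
ρ = 1 − 6Σd² / [n(n²−1)] = 1 − 6×66 / (6×35) = 1 − 396/210 ≈ -0.8857

-0.8857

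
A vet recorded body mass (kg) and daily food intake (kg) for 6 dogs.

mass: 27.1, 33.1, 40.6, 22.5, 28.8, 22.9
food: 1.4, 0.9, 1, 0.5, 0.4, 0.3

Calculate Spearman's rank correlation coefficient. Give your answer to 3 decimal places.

Rank mass: 3, 5, 6, 1, 4, 2
Rank food: 6, 4, 5, 3, 2, 1
d = rank(mass) − rank(food): -3, 1, 1, -2, 2, 1; Σd² = 20
ρ = 1 − 6Σd² / [n(n²−1)] = 1 − 6×20 / (6×35) = 1 − 120/210 ≈ 0.429

0.429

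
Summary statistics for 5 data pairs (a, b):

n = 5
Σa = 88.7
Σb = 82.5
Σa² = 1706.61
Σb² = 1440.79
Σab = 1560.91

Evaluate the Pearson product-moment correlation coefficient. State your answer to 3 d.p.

0.946

r = (nΣab − ΣaΣb) / √[(nΣa² − (Σa)²)(nΣb² − (Σb)²)]
Numerator: 5×1560.91 − 88.7×82.5 = 486.8
Denominator: √[(8533.05 − 7867.69)(7203.95 − 6806.25)] = √[665.36 × 397.7] = 514.4061
r = 486.8 / 514.4061 ≈ 0.946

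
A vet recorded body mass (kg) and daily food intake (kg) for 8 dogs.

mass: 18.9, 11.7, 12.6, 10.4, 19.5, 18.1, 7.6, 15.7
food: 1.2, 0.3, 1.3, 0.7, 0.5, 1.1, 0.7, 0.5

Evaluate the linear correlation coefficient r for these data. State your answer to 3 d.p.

0.222

n = 8, Σx = 114.5, Σy = 6.3, Σx² = 1773.13, Σy² = 5.91, Σxy = 92.68
nΣxy − ΣxΣy = 741.44 − 721.35 = 20.09
nΣx² − (Σx)² = 14185.04 − 13110.25 = 1074.79; nΣy² − (Σy)² = 47.28 − 39.69 = 7.59
r = 20.09 / √(1074.79 × 7.59) = 20.09 / 90.3197 ≈ 0.222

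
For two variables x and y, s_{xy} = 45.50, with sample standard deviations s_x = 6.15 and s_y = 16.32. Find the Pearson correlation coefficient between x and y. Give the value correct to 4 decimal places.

0.4533

r = Cov(x,y) / (s_x · s_y) = 45.50 / (6.15 × 16.32)
  = 45.50 / 100.3680 ≈ 0.4533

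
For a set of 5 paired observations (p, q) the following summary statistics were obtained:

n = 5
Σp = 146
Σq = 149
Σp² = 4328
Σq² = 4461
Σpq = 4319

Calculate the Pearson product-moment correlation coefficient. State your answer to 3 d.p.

-0.866

r = (nΣpq − ΣpΣq) / √[(nΣp² − (Σp)²)(nΣq² − (Σq)²)]
Numerator: 5×4319 − 146×149 = -159
Denominator: √[(21640 − 21316)(22305 − 22201)] = √[324 × 104] = 183.5647
r = -159 / 183.5647 ≈ -0.866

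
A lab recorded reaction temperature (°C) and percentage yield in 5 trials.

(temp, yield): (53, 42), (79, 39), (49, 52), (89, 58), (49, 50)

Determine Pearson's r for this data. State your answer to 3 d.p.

n = 5, Σx = 319, Σy = 241, Σx² = 21773, Σy² = 11853, Σxy = 15467
nΣxy − ΣxΣy = 77335 − 76879 = 456
nΣx² − (Σx)² = 108865 − 101761 = 7104; nΣy² − (Σy)² = 59265 − 58081 = 1184
r = 456 / √(7104 × 1184) = 456 / 2900.1959 ≈ 0.157

0.157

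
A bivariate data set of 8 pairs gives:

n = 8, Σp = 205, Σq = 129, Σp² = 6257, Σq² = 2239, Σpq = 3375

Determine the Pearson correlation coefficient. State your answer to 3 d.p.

0.174

r = (nΣpq − ΣpΣq) / √[(nΣp² − (Σp)²)(nΣq² − (Σq)²)]
Numerator: 8×3375 − 205×129 = 555
Denominator: √[(50056 − 42025)(17912 − 16641)] = √[8031 × 1271] = 3194.9023
r = 555 / 3194.9023 ≈ 0.174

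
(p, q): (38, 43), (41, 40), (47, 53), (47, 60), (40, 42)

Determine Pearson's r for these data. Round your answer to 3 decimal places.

n = 5, Σp = 213, Σq = 238, Σp² = 9143, Σq² = 11622, Σpq = 10265
nΣpq − ΣpΣq = 51325 − 50694 = 631
nΣp² − (Σp)² = 45715 − 45369 = 346; nΣq² − (Σq)² = 58110 − 56644 = 1466
r = 631 / √(346 × 1466) = 631 / 712.2050 ≈ 0.886

0.886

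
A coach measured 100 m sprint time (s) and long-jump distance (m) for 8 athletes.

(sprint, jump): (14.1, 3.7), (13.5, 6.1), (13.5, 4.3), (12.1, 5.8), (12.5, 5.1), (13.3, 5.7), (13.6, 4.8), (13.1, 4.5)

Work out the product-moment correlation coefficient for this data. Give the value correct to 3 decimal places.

-0.527

n = 8, Σx = 105.7, Σy = 40, Σx² = 1399.43, Σy² = 204.82, Σxy = 526.54
nΣxy − ΣxΣy = 4212.32 − 4228 = -15.68
nΣx² − (Σx)² = 11195.44 − 11172.49 = 22.95; nΣy² − (Σy)² = 1638.56 − 1600 = 38.56
r = -15.68 / √(22.95 × 38.56) = -15.68 / 29.7481 ≈ -0.527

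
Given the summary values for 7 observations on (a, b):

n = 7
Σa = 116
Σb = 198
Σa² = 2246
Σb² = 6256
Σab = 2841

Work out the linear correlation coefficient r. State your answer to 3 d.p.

-0.956

r = (nΣab − ΣaΣb) / √[(nΣa² − (Σa)²)(nΣb² − (Σb)²)]
Numerator: 7×2841 − 116×198 = -3081
Denominator: √[(15722 − 13456)(43792 − 39204)] = √[2266 × 4588] = 3224.3461
r = -3081 / 3224.3461 ≈ -0.956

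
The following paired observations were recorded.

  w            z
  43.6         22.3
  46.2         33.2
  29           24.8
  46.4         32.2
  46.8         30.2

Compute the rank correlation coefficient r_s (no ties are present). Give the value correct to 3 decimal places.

Rank w: 2, 3, 1, 4, 5
Rank z: 1, 5, 2, 4, 3
d = rank(w) − rank(z): 1, -2, -1, 0, 2; Σd² = 10
ρ = 1 − 6Σd² / [n(n²−1)] = 1 − 6×10 / (5×24) = 1 − 60/120 ≈ 0.500

0.500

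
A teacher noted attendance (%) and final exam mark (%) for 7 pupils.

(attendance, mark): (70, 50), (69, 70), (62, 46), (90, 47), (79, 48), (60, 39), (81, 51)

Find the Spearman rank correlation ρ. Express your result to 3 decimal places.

0.393

Rank attendance: 4, 3, 2, 7, 5, 1, 6
Rank mark: 5, 7, 2, 3, 4, 1, 6
d = rank(attendance) − rank(mark): -1, -4, 0, 4, 1, 0, 0; Σd² = 34
ρ = 1 − 6Σd² / [n(n²−1)] = 1 − 6×34 / (7×48) = 1 − 204/336 ≈ 0.393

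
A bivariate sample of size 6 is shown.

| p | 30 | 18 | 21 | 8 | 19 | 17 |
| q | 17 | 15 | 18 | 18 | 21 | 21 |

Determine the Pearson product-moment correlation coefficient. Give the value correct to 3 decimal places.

-0.165

n = 6, Σp = 113, Σq = 110, Σp² = 2379, Σq² = 2044, Σpq = 2058
nΣpq − ΣpΣq = 12348 − 12430 = -82
nΣp² − (Σp)² = 14274 − 12769 = 1505; nΣq² − (Σq)² = 12264 − 12100 = 164
r = -82 / √(1505 × 164) = -82 / 496.8098 ≈ -0.165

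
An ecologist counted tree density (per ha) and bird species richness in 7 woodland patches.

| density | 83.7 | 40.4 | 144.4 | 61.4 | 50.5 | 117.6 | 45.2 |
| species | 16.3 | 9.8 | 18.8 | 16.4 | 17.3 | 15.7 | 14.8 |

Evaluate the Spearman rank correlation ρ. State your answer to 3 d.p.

0.643

Rank density: 5, 1, 7, 4, 3, 6, 2
Rank species: 4, 1, 7, 5, 6, 3, 2
d = rank(density) − rank(species): 1, 0, 0, -1, -3, 3, 0; Σd² = 20
ρ = 1 − 6Σd² / [n(n²−1)] = 1 − 6×20 / (7×48) = 1 − 120/336 ≈ 0.643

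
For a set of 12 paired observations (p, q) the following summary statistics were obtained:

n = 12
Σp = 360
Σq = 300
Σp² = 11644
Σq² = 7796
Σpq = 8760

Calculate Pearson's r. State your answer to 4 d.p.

r = (nΣpq − ΣpΣq) / √[(nΣp² − (Σp)²)(nΣq² − (Σq)²)]
Numerator: 12×8760 − 360×300 = -2880
Denominator: √[(139728 − 129600)(93552 − 90000)] = √[10128 × 3552] = 5997.8876
r = -2880 / 5997.8876 ≈ -0.4802

-0.4802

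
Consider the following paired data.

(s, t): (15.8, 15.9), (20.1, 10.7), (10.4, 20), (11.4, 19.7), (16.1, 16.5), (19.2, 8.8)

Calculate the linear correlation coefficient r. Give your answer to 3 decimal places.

-0.946

n = 6, Σs = 93, Σt = 91.6, Σs² = 1519.62, Σt² = 1505.08, Σst = 1333.48
nΣst − ΣsΣt = 8000.88 − 8518.8 = -517.92
nΣs² − (Σs)² = 9117.72 − 8649 = 468.72; nΣt² − (Σt)² = 9030.48 − 8390.56 = 639.92
r = -517.92 / √(468.72 × 639.92) = -517.92 / 547.6708 ≈ -0.946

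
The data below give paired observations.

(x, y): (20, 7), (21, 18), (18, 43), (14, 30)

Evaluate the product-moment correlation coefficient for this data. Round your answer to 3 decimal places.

n = 4, Σx = 73, Σy = 98, Σx² = 1361, Σy² = 3122, Σxy = 1712
nΣxy − ΣxΣy = 6848 − 7154 = -306
nΣx² − (Σx)² = 5444 − 5329 = 115; nΣy² − (Σy)² = 12488 − 9604 = 2884
r = -306 / √(115 × 2884) = -306 / 575.8993 ≈ -0.531

-0.531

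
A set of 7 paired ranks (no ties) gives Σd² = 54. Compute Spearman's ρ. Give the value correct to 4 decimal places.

ρ = 1 − 6Σd² / [n(n²−1)] = 1 − 6×54 / (7×48)
  = 1 − 324/336 = 1 − 0.96429 ≈ 0.0357

0.0357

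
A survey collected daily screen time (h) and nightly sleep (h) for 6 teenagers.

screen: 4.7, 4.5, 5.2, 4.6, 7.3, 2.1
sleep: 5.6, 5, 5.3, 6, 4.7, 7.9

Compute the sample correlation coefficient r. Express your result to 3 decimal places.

n = 6, Σx = 28.4, Σy = 34.5, Σx² = 148.24, Σy² = 204.95, Σxy = 154.88
nΣxy − ΣxΣy = 929.28 − 979.8 = -50.52
nΣx² − (Σx)² = 889.44 − 806.56 = 82.88; nΣy² − (Σy)² = 1229.7 − 1190.25 = 39.45
r = -50.52 / √(82.88 × 39.45) = -50.52 / 57.1806 ≈ -0.884

-0.884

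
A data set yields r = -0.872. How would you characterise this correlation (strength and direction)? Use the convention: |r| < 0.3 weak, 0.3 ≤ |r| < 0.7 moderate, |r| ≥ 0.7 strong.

r = -0.872 < 0 so the relationship is negative.
|r| = 0.872, which falls in the strong range.

strong negative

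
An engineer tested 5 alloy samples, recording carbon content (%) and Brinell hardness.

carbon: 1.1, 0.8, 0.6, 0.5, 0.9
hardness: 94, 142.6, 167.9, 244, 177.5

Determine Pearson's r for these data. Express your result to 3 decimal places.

-0.849

n = 5, Σx = 3.9, Σy = 826, Σx² = 3.27, Σy² = 148403.42, Σxy = 599.97
nΣxy − ΣxΣy = 2999.85 − 3221.4 = -221.55
nΣx² − (Σx)² = 16.35 − 15.21 = 1.14; nΣy² − (Σy)² = 742017.1 − 682276 = 59741.1
r = -221.55 / √(1.14 × 59741.1) = -221.55 / 260.9691 ≈ -0.849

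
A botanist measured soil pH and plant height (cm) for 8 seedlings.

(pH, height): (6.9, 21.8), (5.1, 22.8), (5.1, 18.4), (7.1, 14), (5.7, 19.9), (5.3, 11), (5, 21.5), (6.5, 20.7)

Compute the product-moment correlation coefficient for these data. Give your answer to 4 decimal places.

-0.0986

n = 8, Σx = 46.7, Σy = 150.1, Σx² = 277.87, Σy² = 2937.39, Σxy = 873.72
nΣxy − ΣxΣy = 6989.76 − 7009.67 = -19.91
nΣx² − (Σx)² = 2222.96 − 2180.89 = 42.07; nΣy² − (Σy)² = 23499.12 − 22530.01 = 969.11
r = -19.91 / √(42.07 × 969.11) = -19.91 / 201.9170 ≈ -0.0986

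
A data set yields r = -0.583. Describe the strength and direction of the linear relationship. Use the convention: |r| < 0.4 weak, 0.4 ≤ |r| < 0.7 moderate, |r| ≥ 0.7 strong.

r = -0.583 < 0 so the relationship is negative.
|r| = 0.583, which falls in the moderate range.

moderate negative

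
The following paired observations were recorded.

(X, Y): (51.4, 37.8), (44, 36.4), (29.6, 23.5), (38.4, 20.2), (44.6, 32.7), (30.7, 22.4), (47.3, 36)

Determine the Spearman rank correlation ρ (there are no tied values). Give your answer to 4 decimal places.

0.7500

Rank X: 7, 4, 1, 3, 5, 2, 6
Rank Y: 7, 6, 3, 1, 4, 2, 5
d = rank(X) − rank(Y): 0, -2, -2, 2, 1, 0, 1; Σd² = 14
ρ = 1 − 6Σd² / [n(n²−1)] = 1 − 6×14 / (7×48) = 1 − 84/336 ≈ 0.7500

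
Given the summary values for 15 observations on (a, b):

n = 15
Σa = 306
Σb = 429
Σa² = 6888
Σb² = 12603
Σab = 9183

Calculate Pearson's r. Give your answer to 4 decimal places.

r = (nΣab − ΣaΣb) / √[(nΣa² − (Σa)²)(nΣb² − (Σb)²)]
Numerator: 15×9183 − 306×429 = 6471
Denominator: √[(103320 − 93636)(189045 − 184041)] = √[9684 × 5004] = 6961.2309
r = 6471 / 6961.2309 ≈ 0.9296

0.9296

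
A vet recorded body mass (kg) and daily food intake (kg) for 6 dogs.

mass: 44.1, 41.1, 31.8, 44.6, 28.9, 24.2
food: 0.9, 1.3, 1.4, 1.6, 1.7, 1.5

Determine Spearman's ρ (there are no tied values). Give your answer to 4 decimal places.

-0.3143

Rank mass: 5, 4, 3, 6, 2, 1
Rank food: 1, 2, 3, 5, 6, 4
d = rank(mass) − rank(food): 4, 2, 0, 1, -4, -3; Σd² = 46
ρ = 1 − 6Σd² / [n(n²−1)] = 1 − 6×46 / (6×35) = 1 − 276/210 ≈ -0.3143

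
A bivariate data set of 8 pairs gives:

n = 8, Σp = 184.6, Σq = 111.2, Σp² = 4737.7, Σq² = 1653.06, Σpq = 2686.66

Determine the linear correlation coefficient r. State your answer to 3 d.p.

0.533

r = (nΣpq − ΣpΣq) / √[(nΣp² − (Σp)²)(nΣq² − (Σq)²)]
Numerator: 8×2686.66 − 184.6×111.2 = 965.76
Denominator: √[(37901.6 − 34077.16)(13224.48 − 12365.44)] = √[3824.44 × 859.04] = 1812.5526
r = 965.76 / 1812.5526 ≈ 0.533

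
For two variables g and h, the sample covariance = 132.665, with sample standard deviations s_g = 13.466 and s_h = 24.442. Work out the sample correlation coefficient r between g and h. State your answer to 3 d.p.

0.403

r = Cov(g,h) / (s_g · s_h) = 132.665 / (13.466 × 24.442)
  = 132.665 / 329.1360 ≈ 0.403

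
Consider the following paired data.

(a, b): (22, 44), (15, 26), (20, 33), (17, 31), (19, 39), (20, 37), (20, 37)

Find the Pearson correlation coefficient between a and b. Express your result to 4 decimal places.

0.9004

n = 7, Σa = 133, Σb = 247, Σa² = 2559, Σb² = 8921, Σab = 4766
nΣab − ΣaΣb = 33362 − 32851 = 511
nΣa² − (Σa)² = 17913 − 17689 = 224; nΣb² − (Σb)² = 62447 − 61009 = 1438
r = 511 / √(224 × 1438) = 511 / 567.5491 ≈ 0.9004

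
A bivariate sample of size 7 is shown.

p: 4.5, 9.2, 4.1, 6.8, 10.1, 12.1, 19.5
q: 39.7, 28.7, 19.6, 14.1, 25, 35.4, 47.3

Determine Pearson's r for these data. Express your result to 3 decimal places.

0.636

n = 7, Σp = 66.3, Σq = 209.8, Σp² = 796.61, Σq² = 7098.2, Σpq = 2222.12
nΣpq − ΣpΣq = 15554.84 − 13909.74 = 1645.1
nΣp² − (Σp)² = 5576.27 − 4395.69 = 1180.58; nΣq² − (Σq)² = 49687.4 − 44016.04 = 5671.36
r = 1645.1 / √(1180.58 × 5671.36) = 1645.1 / 2587.5653 ≈ 0.636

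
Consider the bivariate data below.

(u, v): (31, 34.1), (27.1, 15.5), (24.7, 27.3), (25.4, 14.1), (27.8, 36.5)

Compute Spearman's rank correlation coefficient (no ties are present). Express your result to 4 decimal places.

0.6000

Rank u: 5, 3, 1, 2, 4
Rank v: 4, 2, 3, 1, 5
d = rank(u) − rank(v): 1, 1, -2, 1, -1; Σd² = 8
ρ = 1 − 6Σd² / [n(n²−1)] = 1 − 6×8 / (5×24) = 1 − 48/120 ≈ 0.6000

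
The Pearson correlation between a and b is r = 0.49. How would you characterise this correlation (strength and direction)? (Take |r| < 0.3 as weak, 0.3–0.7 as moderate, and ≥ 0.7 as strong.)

r = 0.49 > 0 so the relationship is positive.
|r| = 0.49, which falls in the moderate range.

moderate positive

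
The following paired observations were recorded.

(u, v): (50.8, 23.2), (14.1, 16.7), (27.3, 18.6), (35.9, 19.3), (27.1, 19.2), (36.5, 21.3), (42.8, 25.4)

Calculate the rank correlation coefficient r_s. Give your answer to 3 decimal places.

0.929

Rank u: 7, 1, 3, 4, 2, 5, 6
Rank v: 6, 1, 2, 4, 3, 5, 7
d = rank(u) − rank(v): 1, 0, 1, 0, -1, 0, -1; Σd² = 4
ρ = 1 − 6Σd² / [n(n²−1)] = 1 − 6×4 / (7×48) = 1 − 24/336 ≈ 0.929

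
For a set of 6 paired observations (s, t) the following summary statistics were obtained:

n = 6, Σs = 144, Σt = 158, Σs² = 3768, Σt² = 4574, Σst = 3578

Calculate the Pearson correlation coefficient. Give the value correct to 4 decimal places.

r = (nΣst − ΣsΣt) / √[(nΣs² − (Σs)²)(nΣt² − (Σt)²)]
Numerator: 6×3578 − 144×158 = -1284
Denominator: √[(22608 − 20736)(27444 − 24964)] = √[1872 × 2480] = 2154.6601
r = -1284 / 2154.6601 ≈ -0.5959

-0.5959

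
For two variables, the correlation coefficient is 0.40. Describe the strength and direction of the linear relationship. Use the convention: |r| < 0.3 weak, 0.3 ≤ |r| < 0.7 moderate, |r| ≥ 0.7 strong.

r = 0.40 > 0 so the relationship is positive.
|r| = 0.40, which falls in the moderate range.

moderate positive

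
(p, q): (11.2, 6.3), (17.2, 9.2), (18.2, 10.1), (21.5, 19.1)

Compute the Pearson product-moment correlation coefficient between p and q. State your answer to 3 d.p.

0.874

n = 4, Σp = 68.1, Σq = 44.7, Σp² = 1214.77, Σq² = 591.15, Σpq = 823.27
nΣpq − ΣpΣq = 3293.08 − 3044.07 = 249.01
nΣp² − (Σp)² = 4859.08 − 4637.61 = 221.47; nΣq² − (Σq)² = 2364.6 − 1998.09 = 366.51
r = 249.01 / √(221.47 × 366.51) = 249.01 / 284.9052 ≈ 0.874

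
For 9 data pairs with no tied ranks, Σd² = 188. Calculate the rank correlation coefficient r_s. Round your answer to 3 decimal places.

-0.567

ρ = 1 − 6Σd² / [n(n²−1)] = 1 − 6×188 / (9×80)
  = 1 − 1128/720 = 1 − 1.5667 ≈ -0.567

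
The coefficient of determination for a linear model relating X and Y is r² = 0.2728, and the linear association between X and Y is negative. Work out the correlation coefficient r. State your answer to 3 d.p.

-0.522

|r| = √0.2728 = 0.522
The association is negative, so r = −0.522.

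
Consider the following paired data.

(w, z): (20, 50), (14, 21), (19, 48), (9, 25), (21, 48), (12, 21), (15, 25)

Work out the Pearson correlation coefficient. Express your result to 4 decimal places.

n = 7, Σw = 110, Σz = 238, Σw² = 1848, Σz² = 9240, Σwz = 4066
nΣwz − ΣwΣz = 28462 − 26180 = 2282
nΣw² − (Σw)² = 12936 − 12100 = 836; nΣz² − (Σz)² = 64680 − 56644 = 8036
r = 2282 / √(836 × 8036) = 2282 / 2591.9290 ≈ 0.8804

0.8804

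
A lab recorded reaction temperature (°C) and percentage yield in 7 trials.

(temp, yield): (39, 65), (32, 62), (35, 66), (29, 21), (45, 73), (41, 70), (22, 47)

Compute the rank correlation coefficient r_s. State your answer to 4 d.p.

Rank temp: 5, 3, 4, 2, 7, 6, 1
Rank yield: 4, 3, 5, 1, 7, 6, 2
d = rank(temp) − rank(yield): 1, 0, -1, 1, 0, 0, -1; Σd² = 4
ρ = 1 − 6Σd² / [n(n²−1)] = 1 − 6×4 / (7×48) = 1 − 24/336 ≈ 0.9286

0.9286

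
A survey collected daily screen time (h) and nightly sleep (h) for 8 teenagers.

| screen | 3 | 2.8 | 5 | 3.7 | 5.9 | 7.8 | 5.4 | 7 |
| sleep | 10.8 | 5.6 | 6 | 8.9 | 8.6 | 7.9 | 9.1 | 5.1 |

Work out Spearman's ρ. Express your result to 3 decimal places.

Rank screen: 2, 1, 4, 3, 6, 8, 5, 7
Rank sleep: 8, 2, 3, 6, 5, 4, 7, 1
d = rank(screen) − rank(sleep): -6, -1, 1, -3, 1, 4, -2, 6; Σd² = 104
ρ = 1 − 6Σd² / [n(n²−1)] = 1 − 6×104 / (8×63) = 1 − 624/504 ≈ -0.238

-0.238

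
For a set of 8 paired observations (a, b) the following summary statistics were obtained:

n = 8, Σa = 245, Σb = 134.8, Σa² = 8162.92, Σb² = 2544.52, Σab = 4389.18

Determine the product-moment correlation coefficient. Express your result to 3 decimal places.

0.615

r = (nΣab − ΣaΣb) / √[(nΣa² − (Σa)²)(nΣb² − (Σb)²)]
Numerator: 8×4389.18 − 245×134.8 = 2087.44
Denominator: √[(65303.36 − 60025)(20356.16 − 18171.04)] = √[5278.36 × 2185.12] = 3396.1522
r = 2087.44 / 3396.1522 ≈ 0.615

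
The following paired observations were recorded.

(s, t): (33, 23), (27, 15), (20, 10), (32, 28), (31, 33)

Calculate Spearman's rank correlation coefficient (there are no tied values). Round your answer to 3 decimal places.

Rank s: 5, 2, 1, 4, 3
Rank t: 3, 2, 1, 4, 5
d = rank(s) − rank(t): 2, 0, 0, 0, -2; Σd² = 8
ρ = 1 − 6Σd² / [n(n²−1)] = 1 − 6×8 / (5×24) = 1 − 48/120 ≈ 0.600

0.600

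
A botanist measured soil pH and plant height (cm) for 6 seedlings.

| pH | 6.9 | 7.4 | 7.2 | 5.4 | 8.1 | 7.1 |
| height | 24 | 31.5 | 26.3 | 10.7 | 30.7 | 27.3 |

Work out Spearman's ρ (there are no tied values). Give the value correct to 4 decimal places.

Rank pH: 2, 5, 4, 1, 6, 3
Rank height: 2, 6, 3, 1, 5, 4
d = rank(pH) − rank(height): 0, -1, 1, 0, 1, -1; Σd² = 4
ρ = 1 − 6Σd² / [n(n²−1)] = 1 − 6×4 / (6×35) = 1 − 24/210 ≈ 0.8857

0.8857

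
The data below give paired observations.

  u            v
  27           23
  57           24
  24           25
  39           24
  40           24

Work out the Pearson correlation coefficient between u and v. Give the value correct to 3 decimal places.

-0.081

n = 5, Σu = 187, Σv = 120, Σu² = 7675, Σv² = 2882, Σuv = 4485
nΣuv − ΣuΣv = 22425 − 22440 = -15
nΣu² − (Σu)² = 38375 − 34969 = 3406; nΣv² − (Σv)² = 14410 − 14400 = 10
r = -15 / √(3406 × 10) = -15 / 184.5535 ≈ -0.081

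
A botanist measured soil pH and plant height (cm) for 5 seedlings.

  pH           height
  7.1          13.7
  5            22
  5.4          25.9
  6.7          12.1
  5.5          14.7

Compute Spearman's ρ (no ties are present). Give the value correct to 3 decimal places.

-0.800

Rank pH: 5, 1, 2, 4, 3
Rank height: 2, 4, 5, 1, 3
d = rank(pH) − rank(height): 3, -3, -3, 3, 0; Σd² = 36
ρ = 1 − 6Σd² / [n(n²−1)] = 1 − 6×36 / (5×24) = 1 − 216/120 ≈ -0.800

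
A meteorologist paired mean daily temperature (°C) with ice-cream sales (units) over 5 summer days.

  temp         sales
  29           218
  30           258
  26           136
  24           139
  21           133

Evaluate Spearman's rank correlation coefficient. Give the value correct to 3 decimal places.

0.900

Rank temp: 4, 5, 3, 2, 1
Rank sales: 4, 5, 2, 3, 1
d = rank(temp) − rank(sales): 0, 0, 1, -1, 0; Σd² = 2
ρ = 1 − 6Σd² / [n(n²−1)] = 1 − 6×2 / (5×24) = 1 − 12/120 ≈ 0.900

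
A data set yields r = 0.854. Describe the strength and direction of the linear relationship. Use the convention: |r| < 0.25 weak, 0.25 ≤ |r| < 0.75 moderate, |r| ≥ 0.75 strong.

r = 0.854 > 0 so the relationship is positive.
|r| = 0.854, which falls in the strong range.

strong positive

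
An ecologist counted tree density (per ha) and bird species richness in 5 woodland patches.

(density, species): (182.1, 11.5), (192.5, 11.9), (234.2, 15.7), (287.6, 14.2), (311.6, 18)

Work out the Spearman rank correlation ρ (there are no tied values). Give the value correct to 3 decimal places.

0.900

Rank density: 1, 2, 3, 4, 5
Rank species: 1, 2, 4, 3, 5
d = rank(density) − rank(species): 0, 0, -1, 1, 0; Σd² = 2
ρ = 1 − 6Σd² / [n(n²−1)] = 1 − 6×2 / (5×24) = 1 − 12/120 ≈ 0.900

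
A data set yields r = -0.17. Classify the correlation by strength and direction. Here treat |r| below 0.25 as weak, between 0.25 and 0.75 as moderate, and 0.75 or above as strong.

weak negative

r = -0.17 < 0 so the relationship is negative.
|r| = 0.17, which falls in the weak range.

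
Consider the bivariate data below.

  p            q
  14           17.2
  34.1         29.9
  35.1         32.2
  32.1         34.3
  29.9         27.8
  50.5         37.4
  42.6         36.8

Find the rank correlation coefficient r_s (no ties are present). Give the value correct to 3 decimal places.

Rank p: 1, 4, 5, 3, 2, 7, 6
Rank q: 1, 3, 4, 5, 2, 7, 6
d = rank(p) − rank(q): 0, 1, 1, -2, 0, 0, 0; Σd² = 6
ρ = 1 − 6Σd² / [n(n²−1)] = 1 − 6×6 / (7×48) = 1 − 36/336 ≈ 0.893

0.893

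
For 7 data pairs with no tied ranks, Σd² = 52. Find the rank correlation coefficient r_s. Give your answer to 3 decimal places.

0.071

ρ = 1 − 6Σd² / [n(n²−1)] = 1 − 6×52 / (7×48)
  = 1 − 312/336 = 1 − 0.9286 ≈ 0.071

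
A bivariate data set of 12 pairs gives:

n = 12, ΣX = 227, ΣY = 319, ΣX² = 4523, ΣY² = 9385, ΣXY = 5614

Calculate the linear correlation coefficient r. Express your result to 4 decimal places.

-0.9237

r = (nΣXY − ΣXΣY) / √[(nΣX² − (ΣX)²)(nΣY² − (ΣY)²)]
Numerator: 12×5614 − 227×319 = -5045
Denominator: √[(54276 − 51529)(112620 − 101761)] = √[2747 × 10859] = 5461.6548
r = -5045 / 5461.6548 ≈ -0.9237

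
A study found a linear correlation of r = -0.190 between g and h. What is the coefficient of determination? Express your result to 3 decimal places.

r² = (-0.190)² = 0.036

0.036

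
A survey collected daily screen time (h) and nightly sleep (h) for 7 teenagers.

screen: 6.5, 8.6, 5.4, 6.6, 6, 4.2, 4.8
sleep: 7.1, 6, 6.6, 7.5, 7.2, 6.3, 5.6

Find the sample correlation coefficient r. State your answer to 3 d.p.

n = 7, Σx = 42.1, Σy = 46.3, Σx² = 265.61, Σy² = 309.11, Σxy = 279.43
nΣxy − ΣxΣy = 1956.01 − 1949.23 = 6.78
nΣx² − (Σx)² = 1859.27 − 1772.41 = 86.86; nΣy² − (Σy)² = 2163.77 − 2143.69 = 20.08
r = 6.78 / √(86.86 × 20.08) = 6.78 / 41.7630 ≈ 0.162

0.162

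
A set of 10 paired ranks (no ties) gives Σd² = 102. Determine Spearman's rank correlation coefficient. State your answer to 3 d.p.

0.382

ρ = 1 − 6Σd² / [n(n²−1)] = 1 − 6×102 / (10×99)
  = 1 − 612/990 = 1 − 0.6182 ≈ 0.382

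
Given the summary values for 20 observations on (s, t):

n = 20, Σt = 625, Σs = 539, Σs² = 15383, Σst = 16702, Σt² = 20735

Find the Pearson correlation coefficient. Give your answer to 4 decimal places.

-0.1396

r = (nΣst − ΣsΣt) / √[(nΣs² − (Σs)²)(nΣt² − (Σt)²)]
Numerator: 20×16702 − 539×625 = -2835
Denominator: √[(307660 − 290521)(414700 − 390625)] = √[17139 × 24075] = 20313.0851
r = -2835 / 20313.0851 ≈ -0.1396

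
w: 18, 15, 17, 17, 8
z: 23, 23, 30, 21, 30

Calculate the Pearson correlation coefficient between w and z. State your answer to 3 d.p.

-0.561

n = 5, Σw = 75, Σz = 127, Σw² = 1191, Σz² = 3299, Σwz = 1866
nΣwz − ΣwΣz = 9330 − 9525 = -195
nΣw² − (Σw)² = 5955 − 5625 = 330; nΣz² − (Σz)² = 16495 − 16129 = 366
r = -195 / √(330 × 366) = -195 / 347.5342 ≈ -0.561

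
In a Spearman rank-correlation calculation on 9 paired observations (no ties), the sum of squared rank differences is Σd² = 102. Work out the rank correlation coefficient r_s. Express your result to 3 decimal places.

0.150

ρ = 1 − 6Σd² / [n(n²−1)] = 1 − 6×102 / (9×80)
  = 1 − 612/720 = 1 − 0.8500 ≈ 0.150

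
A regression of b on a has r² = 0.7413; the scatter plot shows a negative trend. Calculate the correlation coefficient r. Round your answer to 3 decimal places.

|r| = √0.7413 = 0.861
The association is negative, so r = −0.861.

-0.861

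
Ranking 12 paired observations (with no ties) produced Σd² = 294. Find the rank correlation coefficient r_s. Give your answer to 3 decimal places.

ρ = 1 − 6Σd² / [n(n²−1)] = 1 − 6×294 / (12×143)
  = 1 − 1764/1716 = 1 − 1.0280 ≈ -0.028

-0.028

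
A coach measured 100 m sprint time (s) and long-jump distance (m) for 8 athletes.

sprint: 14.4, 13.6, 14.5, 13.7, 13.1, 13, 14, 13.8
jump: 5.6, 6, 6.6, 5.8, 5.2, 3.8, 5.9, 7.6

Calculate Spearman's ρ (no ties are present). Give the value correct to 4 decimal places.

0.5714

Rank sprint: 7, 3, 8, 4, 2, 1, 6, 5
Rank jump: 3, 6, 7, 4, 2, 1, 5, 8
d = rank(sprint) − rank(jump): 4, -3, 1, 0, 0, 0, 1, -3; Σd² = 36
ρ = 1 − 6Σd² / [n(n²−1)] = 1 − 6×36 / (8×63) = 1 − 216/504 ≈ 0.5714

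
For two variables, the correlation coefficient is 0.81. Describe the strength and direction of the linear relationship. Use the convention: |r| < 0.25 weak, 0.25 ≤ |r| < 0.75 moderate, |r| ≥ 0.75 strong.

r = 0.81 > 0 so the relationship is positive.
|r| = 0.81, which falls in the strong range.

strong positive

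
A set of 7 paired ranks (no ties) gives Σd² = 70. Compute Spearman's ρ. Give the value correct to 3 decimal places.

-0.250

ρ = 1 − 6Σd² / [n(n²−1)] = 1 − 6×70 / (7×48)
  = 1 − 420/336 = 1 − 1.2500 ≈ -0.250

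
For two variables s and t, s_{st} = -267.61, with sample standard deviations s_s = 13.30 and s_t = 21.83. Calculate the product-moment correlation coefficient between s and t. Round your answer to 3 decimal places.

-0.922

r = Cov(s,t) / (s_s · s_t) = -267.61 / (13.30 × 21.83)
  = -267.61 / 290.3390 ≈ -0.922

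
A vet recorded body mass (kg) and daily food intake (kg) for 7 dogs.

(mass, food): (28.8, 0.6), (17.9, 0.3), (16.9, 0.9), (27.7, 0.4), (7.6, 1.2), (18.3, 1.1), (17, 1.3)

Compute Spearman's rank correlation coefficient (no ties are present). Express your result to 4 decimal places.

Rank mass: 7, 4, 2, 6, 1, 5, 3
Rank food: 3, 1, 4, 2, 6, 5, 7
d = rank(mass) − rank(food): 4, 3, -2, 4, -5, 0, -4; Σd² = 86
ρ = 1 − 6Σd² / [n(n²−1)] = 1 − 6×86 / (7×48) = 1 − 516/336 ≈ -0.5357

-0.5357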